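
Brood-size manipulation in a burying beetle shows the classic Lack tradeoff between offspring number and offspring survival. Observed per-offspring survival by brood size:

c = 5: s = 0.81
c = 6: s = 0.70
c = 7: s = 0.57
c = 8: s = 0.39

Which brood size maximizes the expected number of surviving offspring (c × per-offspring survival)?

6

Expected surviving offspring = c × s(c):
  c=5: 5 × 0.81 = 4.050
  c=6: 6 × 0.70 = 4.200
  c=7: 7 × 0.57 = 3.990
  c=8: 8 × 0.39 = 3.120
Maximum at c = 6 (4.200 surviving offspring).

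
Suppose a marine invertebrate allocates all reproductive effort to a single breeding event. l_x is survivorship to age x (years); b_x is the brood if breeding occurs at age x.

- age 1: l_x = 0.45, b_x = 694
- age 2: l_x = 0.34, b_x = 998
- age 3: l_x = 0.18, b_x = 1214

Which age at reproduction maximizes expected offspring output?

Expected offspring if breeding at age x = l_x × b_x:
  age 1: 0.45 × 694 = 312.300
  age 2: 0.34 × 998 = 339.320
  age 3: 0.18 × 1214 = 218.520
Maximum at age 2 (339.320).

2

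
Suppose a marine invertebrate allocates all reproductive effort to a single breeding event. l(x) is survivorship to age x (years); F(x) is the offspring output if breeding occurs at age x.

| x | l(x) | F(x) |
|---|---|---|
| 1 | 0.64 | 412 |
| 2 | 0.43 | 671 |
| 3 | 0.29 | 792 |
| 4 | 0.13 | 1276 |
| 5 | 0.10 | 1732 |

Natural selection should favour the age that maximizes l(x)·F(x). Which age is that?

2

Expected offspring if breeding at age x = l(x) × F(x):
  age 1: 0.64 × 412 = 263.680
  age 2: 0.43 × 671 = 288.530
  age 3: 0.29 × 792 = 229.680
  age 4: 0.13 × 1276 = 165.880
  age 5: 0.10 × 1732 = 173.200
Maximum at age 2 (288.530).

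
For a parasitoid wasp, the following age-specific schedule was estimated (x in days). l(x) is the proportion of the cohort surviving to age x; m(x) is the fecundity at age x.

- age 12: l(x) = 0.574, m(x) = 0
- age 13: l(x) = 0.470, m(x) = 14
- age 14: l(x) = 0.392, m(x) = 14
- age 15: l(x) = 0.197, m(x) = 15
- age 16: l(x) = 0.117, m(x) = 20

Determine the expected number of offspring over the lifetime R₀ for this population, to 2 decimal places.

R₀ = Σ l(x) m(x):
  age 12: 0.574 × 0 = 0.0000
  age 13: 0.470 × 14 = 6.5800
  age 14: 0.392 × 14 = 5.4880
  age 15: 0.197 × 15 = 2.9550
  age 16: 0.117 × 20 = 2.3400
R₀ = 0.0000 + 6.5800 + 5.4880 + 2.9550 + 2.3400 = 17.3630

17.36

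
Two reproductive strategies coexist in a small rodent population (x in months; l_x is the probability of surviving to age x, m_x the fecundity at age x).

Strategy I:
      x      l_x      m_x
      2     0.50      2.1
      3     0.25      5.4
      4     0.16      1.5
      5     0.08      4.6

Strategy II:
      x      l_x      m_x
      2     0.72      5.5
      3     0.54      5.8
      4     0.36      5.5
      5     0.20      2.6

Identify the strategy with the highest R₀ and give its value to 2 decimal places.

Strategy I: R₀ = 0.50×2.1 + 0.25×5.4 + 0.16×1.5 + 0.08×4.6 = 3.0080
Strategy II: R₀ = 0.72×5.5 + 0.54×5.8 + 0.36×5.5 + 0.20×2.6 = 9.5920
Highest R₀: strategy II with 9.5920.

9.59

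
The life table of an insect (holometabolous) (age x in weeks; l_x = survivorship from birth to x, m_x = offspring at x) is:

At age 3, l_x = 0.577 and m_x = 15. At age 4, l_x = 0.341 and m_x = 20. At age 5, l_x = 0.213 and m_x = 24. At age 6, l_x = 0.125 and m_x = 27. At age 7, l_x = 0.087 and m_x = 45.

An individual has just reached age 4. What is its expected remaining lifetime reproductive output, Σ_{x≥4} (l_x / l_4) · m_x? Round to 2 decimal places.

l_4 = 0.341. Conditional survival from age 4 to x is l_x / l_4.
  x=4: (0.341/0.341) × 20 = 20.0000
  x=5: (0.213/0.341) × 24 = 14.9912
  x=6: (0.125/0.341) × 27 = 9.8974
  x=7: (0.087/0.341) × 45 = 11.4809
Sum = 20.0000 + 14.9912 + 9.8974 + 11.4809 = 56.3695

56.37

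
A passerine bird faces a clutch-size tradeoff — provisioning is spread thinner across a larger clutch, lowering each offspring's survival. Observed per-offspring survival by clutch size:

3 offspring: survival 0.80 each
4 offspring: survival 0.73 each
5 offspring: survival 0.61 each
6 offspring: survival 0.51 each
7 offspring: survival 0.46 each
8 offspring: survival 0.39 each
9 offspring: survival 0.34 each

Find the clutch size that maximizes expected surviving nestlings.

Expected surviving nestlings = c × s(c):
  c=3: 3 × 0.80 = 2.400
  c=4: 4 × 0.73 = 2.920
  c=5: 5 × 0.61 = 3.050
  c=6: 6 × 0.51 = 3.060
  c=7: 7 × 0.46 = 3.220
  c=8: 8 × 0.39 = 3.120
  c=9: 9 × 0.34 = 3.060
Maximum at c = 7 (3.220 surviving nestlings).

7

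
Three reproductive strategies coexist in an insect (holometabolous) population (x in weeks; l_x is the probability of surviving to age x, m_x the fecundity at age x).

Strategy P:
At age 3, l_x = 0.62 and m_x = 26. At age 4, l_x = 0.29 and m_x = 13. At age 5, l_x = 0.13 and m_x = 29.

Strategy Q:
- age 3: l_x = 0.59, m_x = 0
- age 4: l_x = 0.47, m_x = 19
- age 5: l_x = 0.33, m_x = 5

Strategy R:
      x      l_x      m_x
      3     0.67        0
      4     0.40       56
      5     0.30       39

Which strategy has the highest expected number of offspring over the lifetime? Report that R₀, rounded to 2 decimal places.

Strategy P: R₀ = 0.62×26 + 0.29×13 + 0.13×29 = 23.6600
Strategy Q: R₀ = 0.59×0 + 0.47×19 + 0.33×5 = 10.5800
Strategy R: R₀ = 0.67×0 + 0.40×56 + 0.30×39 = 34.1000
Highest R₀: strategy R with 34.1000.

34.10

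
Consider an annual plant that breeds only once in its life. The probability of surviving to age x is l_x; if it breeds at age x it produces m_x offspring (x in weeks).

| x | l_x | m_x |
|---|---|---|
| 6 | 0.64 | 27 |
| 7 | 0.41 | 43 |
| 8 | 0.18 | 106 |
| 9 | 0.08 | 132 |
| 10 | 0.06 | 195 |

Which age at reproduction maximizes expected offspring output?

Expected offspring if breeding at age x = l_x × m_x:
  age 6: 0.64 × 27 = 17.280
  age 7: 0.41 × 43 = 17.630
  age 8: 0.18 × 106 = 19.080
  age 9: 0.08 × 132 = 10.560
  age 10: 0.06 × 195 = 11.700
Maximum at age 8 (19.080).

8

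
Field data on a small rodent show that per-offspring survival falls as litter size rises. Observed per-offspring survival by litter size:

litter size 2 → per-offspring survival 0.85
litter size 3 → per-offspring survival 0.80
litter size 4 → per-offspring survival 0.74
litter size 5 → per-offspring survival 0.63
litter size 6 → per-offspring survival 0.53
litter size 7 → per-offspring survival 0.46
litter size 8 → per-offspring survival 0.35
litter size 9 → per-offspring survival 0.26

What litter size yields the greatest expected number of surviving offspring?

Expected surviving offspring = c × s(c):
  c=2: 2 × 0.85 = 1.700
  c=3: 3 × 0.80 = 2.400
  c=4: 4 × 0.74 = 2.960
  c=5: 5 × 0.63 = 3.150
  c=6: 6 × 0.53 = 3.180
  c=7: 7 × 0.46 = 3.220
  c=8: 8 × 0.35 = 2.800
  c=9: 9 × 0.26 = 2.340
Maximum at c = 7 (3.220 surviving offspring).

7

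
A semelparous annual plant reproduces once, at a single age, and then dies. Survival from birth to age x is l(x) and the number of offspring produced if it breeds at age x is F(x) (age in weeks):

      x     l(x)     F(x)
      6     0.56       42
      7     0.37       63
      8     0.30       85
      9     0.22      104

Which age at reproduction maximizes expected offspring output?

8

Expected offspring if breeding at age x = l(x) × F(x):
  age 6: 0.56 × 42 = 23.520
  age 7: 0.37 × 63 = 23.310
  age 8: 0.30 × 85 = 25.500
  age 9: 0.22 × 104 = 22.880
Maximum at age 8 (25.500).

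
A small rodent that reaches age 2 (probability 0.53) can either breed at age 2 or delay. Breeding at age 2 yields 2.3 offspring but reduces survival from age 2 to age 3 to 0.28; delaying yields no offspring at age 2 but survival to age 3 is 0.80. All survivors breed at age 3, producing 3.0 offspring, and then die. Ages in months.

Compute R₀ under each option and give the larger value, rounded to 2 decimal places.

breed at age 2: R₀ = 0.53 × (2.3 + 0.28 × 3.0) = 0.53 × 3.1400 = 1.6642
delay to age 3: R₀ = 0.53 × (0.80 × 3.0) = 0.53 × 2.4000 = 1.2720
Higher: breed at age 2 (1.6642).

1.66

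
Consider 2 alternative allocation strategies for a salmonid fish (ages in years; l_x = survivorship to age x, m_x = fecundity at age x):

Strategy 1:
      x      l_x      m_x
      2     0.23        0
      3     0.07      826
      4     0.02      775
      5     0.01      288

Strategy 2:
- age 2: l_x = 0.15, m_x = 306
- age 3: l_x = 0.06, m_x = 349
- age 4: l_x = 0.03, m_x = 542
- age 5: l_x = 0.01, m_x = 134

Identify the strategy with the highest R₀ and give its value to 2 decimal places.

84.44

Strategy 1: R₀ = 0.23×0 + 0.07×826 + 0.02×775 + 0.01×288 = 76.2000
Strategy 2: R₀ = 0.15×306 + 0.06×349 + 0.03×542 + 0.01×134 = 84.4400
Highest R₀: strategy 2 with 84.4400.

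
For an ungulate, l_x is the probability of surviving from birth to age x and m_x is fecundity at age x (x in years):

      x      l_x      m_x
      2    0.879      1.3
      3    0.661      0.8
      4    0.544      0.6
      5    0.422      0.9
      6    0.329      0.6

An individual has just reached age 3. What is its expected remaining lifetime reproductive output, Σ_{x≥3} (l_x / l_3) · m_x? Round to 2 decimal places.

2.17

l_3 = 0.661. Conditional survival from age 3 to x is l_x / l_3.
  x=3: (0.661/0.661) × 0.8 = 0.8000
  x=4: (0.544/0.661) × 0.6 = 0.4938
  x=5: (0.422/0.661) × 0.9 = 0.5746
  x=6: (0.329/0.661) × 0.6 = 0.2986
Sum = 0.8000 + 0.4938 + 0.5746 + 0.2986 = 2.1670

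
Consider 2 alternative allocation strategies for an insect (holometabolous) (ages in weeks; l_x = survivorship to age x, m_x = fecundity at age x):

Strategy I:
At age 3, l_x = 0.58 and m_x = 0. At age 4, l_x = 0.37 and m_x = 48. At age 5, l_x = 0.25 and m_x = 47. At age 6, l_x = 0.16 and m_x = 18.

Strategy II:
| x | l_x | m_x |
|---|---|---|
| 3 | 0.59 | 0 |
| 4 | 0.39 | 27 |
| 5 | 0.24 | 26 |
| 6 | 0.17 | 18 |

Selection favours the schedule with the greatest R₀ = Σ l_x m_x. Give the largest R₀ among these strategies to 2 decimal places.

Strategy I: R₀ = 0.58×0 + 0.37×48 + 0.25×47 + 0.16×18 = 32.3900
Strategy II: R₀ = 0.59×0 + 0.39×27 + 0.24×26 + 0.17×18 = 19.8300
Highest R₀: strategy I with 32.3900.

32.39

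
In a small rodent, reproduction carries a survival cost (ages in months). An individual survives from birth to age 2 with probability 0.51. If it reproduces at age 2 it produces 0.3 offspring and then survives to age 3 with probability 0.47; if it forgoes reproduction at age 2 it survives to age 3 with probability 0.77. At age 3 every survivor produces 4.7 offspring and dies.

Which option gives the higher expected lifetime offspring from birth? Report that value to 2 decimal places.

breed at age 2: R₀ = 0.51 × (0.3 + 0.47 × 4.7) = 0.51 × 2.5090 = 1.2796
delay to age 3: R₀ = 0.51 × (0.77 × 4.7) = 0.51 × 3.6190 = 1.8457
Higher: delay to age 3 (1.8457).

1.85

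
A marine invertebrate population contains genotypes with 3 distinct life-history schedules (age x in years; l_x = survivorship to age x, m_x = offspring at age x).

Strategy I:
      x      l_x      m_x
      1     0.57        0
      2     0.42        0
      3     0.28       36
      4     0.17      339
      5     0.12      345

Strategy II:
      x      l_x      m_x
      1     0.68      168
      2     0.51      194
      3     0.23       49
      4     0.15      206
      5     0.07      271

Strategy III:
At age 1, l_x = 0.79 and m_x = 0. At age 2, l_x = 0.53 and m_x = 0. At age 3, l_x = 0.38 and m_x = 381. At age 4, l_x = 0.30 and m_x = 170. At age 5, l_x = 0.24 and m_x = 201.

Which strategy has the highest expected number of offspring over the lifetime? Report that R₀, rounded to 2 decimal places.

Strategy I: R₀ = 0.57×0 + 0.42×0 + 0.28×36 + 0.17×339 + 0.12×345 = 109.1100
Strategy II: R₀ = 0.68×168 + 0.51×194 + 0.23×49 + 0.15×206 + 0.07×271 = 274.3200
Strategy III: R₀ = 0.79×0 + 0.53×0 + 0.38×381 + 0.30×170 + 0.24×201 = 244.0200
Highest R₀: strategy II with 274.3200.

274.32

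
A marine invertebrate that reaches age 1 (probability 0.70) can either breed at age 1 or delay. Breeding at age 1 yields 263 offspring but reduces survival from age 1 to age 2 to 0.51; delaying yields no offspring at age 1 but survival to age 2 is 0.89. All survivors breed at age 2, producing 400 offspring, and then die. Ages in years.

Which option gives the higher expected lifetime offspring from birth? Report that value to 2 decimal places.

326.90

breed at age 1: R₀ = 0.70 × (263 + 0.51 × 400) = 0.70 × 467.0000 = 326.9000
delay to age 2: R₀ = 0.70 × (0.89 × 400) = 0.70 × 356.0000 = 249.2000
Higher: breed at age 1 (326.9000).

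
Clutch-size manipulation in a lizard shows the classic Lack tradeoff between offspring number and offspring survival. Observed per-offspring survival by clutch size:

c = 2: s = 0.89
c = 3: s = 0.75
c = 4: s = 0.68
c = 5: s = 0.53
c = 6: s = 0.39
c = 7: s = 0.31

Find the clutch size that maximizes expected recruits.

4

Expected recruits = c × s(c):
  c=2: 2 × 0.89 = 1.780
  c=3: 3 × 0.75 = 2.250
  c=4: 4 × 0.68 = 2.720
  c=5: 5 × 0.53 = 2.650
  c=6: 6 × 0.39 = 2.340
  c=7: 7 × 0.31 = 2.170
Maximum at c = 4 (2.720 recruits).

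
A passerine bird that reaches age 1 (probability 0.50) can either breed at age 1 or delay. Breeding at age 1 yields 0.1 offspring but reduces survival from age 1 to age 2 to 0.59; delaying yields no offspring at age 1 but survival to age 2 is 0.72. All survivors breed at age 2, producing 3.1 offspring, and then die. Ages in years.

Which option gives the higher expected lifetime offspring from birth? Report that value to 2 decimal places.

1.12

breed at age 1: R₀ = 0.50 × (0.1 + 0.59 × 3.1) = 0.50 × 1.9290 = 0.9645
delay to age 2: R₀ = 0.50 × (0.72 × 3.1) = 0.50 × 2.2320 = 1.1160
Higher: delay to age 2 (1.1160).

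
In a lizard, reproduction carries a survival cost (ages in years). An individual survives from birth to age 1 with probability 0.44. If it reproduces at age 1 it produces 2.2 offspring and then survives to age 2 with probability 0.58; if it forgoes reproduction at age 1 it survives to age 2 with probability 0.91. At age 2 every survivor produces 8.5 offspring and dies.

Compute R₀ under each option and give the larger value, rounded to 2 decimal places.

3.40

breed at age 1: R₀ = 0.44 × (2.2 + 0.58 × 8.5) = 0.44 × 7.1300 = 3.1372
delay to age 2: R₀ = 0.44 × (0.91 × 8.5) = 0.44 × 7.7350 = 3.4034
Higher: delay to age 2 (3.4034).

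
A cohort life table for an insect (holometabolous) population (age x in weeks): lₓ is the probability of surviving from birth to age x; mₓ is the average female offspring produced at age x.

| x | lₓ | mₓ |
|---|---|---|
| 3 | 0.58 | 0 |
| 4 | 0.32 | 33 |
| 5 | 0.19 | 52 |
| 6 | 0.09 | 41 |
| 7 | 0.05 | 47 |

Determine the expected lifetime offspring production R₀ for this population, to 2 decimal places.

R₀ = Σ lₓ mₓ:
  age 3: 0.58 × 0 = 0.0000
  age 4: 0.32 × 33 = 10.5600
  age 5: 0.19 × 52 = 9.8800
  age 6: 0.09 × 41 = 3.6900
  age 7: 0.05 × 47 = 2.3500
R₀ = 0.0000 + 10.5600 + 9.8800 + 3.6900 + 2.3500 = 26.4800

26.48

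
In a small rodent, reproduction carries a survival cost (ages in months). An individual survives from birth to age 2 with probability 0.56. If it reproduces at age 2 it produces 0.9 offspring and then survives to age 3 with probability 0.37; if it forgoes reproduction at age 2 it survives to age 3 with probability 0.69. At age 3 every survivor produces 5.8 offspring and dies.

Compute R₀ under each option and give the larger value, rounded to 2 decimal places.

2.24

breed at age 2: R₀ = 0.56 × (0.9 + 0.37 × 5.8) = 0.56 × 3.0460 = 1.7058
delay to age 3: R₀ = 0.56 × (0.69 × 5.8) = 0.56 × 4.0020 = 2.2411
Higher: delay to age 3 (2.2411).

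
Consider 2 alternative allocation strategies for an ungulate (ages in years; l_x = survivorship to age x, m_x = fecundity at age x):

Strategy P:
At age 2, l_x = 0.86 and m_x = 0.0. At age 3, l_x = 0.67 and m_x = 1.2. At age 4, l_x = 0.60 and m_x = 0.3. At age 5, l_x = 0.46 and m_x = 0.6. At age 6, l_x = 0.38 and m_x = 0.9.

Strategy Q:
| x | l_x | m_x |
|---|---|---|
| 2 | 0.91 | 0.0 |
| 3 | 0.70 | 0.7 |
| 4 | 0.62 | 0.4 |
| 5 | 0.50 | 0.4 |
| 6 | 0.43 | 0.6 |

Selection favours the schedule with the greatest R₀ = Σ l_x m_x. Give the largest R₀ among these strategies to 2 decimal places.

Strategy P: R₀ = 0.86×0.0 + 0.67×1.2 + 0.60×0.3 + 0.46×0.6 + 0.38×0.9 = 1.6020
Strategy Q: R₀ = 0.91×0.0 + 0.70×0.7 + 0.62×0.4 + 0.50×0.4 + 0.43×0.6 = 1.1960
Highest R₀: strategy P with 1.6020.

1.60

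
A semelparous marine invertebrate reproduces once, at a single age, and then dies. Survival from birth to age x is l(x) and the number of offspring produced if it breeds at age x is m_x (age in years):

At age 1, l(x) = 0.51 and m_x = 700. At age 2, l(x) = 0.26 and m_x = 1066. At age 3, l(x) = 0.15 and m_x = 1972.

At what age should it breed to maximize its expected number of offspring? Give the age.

1

Expected offspring if breeding at age x = l(x) × m_x:
  age 1: 0.51 × 700 = 357.000
  age 2: 0.26 × 1066 = 277.160
  age 3: 0.15 × 1972 = 295.800
Maximum at age 1 (357.000).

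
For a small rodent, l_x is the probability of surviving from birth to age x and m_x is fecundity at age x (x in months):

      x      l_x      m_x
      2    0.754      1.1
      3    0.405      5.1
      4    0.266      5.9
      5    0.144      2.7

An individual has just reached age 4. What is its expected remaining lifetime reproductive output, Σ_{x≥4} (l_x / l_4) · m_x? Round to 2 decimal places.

l_4 = 0.266. Conditional survival from age 4 to x is l_x / l_4.
  x=4: (0.266/0.266) × 5.9 = 5.9000
  x=5: (0.144/0.266) × 2.7 = 1.4617
Sum = 5.9000 + 1.4617 = 7.3617

7.36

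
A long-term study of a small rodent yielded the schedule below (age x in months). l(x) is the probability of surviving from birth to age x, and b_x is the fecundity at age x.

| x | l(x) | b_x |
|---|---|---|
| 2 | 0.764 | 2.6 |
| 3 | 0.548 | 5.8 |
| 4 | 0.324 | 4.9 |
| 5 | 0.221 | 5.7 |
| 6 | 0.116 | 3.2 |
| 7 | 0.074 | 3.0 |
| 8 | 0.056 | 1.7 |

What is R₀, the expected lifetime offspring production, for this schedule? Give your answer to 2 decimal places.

8.70

R₀ = Σ l(x) b_x:
  age 2: 0.764 × 2.6 = 1.9864
  age 3: 0.548 × 5.8 = 3.1784
  age 4: 0.324 × 4.9 = 1.5876
  age 5: 0.221 × 5.7 = 1.2597
  age 6: 0.116 × 3.2 = 0.3712
  age 7: 0.074 × 3.0 = 0.2220
  age 8: 0.056 × 1.7 = 0.0952
R₀ = 1.9864 + 3.1784 + 1.5876 + 1.2597 + 0.3712 + 0.2220 + 0.0952 = 8.7005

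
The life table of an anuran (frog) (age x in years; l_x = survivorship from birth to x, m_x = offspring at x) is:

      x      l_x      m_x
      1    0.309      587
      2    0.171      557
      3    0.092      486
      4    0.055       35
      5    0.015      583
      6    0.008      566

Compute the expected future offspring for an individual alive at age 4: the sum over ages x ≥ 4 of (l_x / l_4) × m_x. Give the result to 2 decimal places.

l_4 = 0.055. Conditional survival from age 4 to x is l_x / l_4.
  x=4: (0.055/0.055) × 35 = 35.0000
  x=5: (0.015/0.055) × 583 = 159.0000
  x=6: (0.008/0.055) × 566 = 82.3273
Sum = 35.0000 + 159.0000 + 82.3273 = 276.3273

276.33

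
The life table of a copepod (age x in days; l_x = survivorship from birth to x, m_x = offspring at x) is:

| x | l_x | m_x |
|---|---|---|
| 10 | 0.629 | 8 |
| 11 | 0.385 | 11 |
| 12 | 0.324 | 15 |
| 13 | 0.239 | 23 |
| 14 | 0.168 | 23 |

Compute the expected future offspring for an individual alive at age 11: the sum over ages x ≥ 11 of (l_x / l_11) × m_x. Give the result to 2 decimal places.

l_11 = 0.385. Conditional survival from age 11 to x is l_x / l_11.
  x=11: (0.385/0.385) × 11 = 11.0000
  x=12: (0.324/0.385) × 15 = 12.6234
  x=13: (0.239/0.385) × 23 = 14.2779
  x=14: (0.168/0.385) × 23 = 10.0364
Sum = 11.0000 + 12.6234 + 14.2779 + 10.0364 = 47.9377

47.94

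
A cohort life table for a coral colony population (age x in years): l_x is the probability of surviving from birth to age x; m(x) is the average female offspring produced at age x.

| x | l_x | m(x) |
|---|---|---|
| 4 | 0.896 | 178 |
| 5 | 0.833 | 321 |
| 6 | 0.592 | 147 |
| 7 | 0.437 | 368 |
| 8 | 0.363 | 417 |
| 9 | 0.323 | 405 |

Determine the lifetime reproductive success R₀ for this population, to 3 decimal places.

956.907

R₀ = Σ l_x m(x):
  age 4: 0.896 × 178 = 159.4880
  age 5: 0.833 × 321 = 267.3930
  age 6: 0.592 × 147 = 87.0240
  age 7: 0.437 × 368 = 160.8160
  age 8: 0.363 × 417 = 151.3710
  age 9: 0.323 × 405 = 130.8150
R₀ = 159.4880 + 267.3930 + 87.0240 + 160.8160 + 151.3710 + 130.8150 = 956.9070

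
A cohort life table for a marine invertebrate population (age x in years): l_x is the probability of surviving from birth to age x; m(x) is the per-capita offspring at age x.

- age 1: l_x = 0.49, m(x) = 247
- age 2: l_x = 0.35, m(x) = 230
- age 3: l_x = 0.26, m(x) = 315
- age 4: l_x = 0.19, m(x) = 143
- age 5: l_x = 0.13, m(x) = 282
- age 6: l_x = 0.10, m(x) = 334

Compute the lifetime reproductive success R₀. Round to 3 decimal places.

380.660

R₀ = Σ l_x m(x):
  age 1: 0.49 × 247 = 121.0300
  age 2: 0.35 × 230 = 80.5000
  age 3: 0.26 × 315 = 81.9000
  age 4: 0.19 × 143 = 27.1700
  age 5: 0.13 × 282 = 36.6600
  age 6: 0.10 × 334 = 33.4000
R₀ = 121.0300 + 80.5000 + 81.9000 + 27.1700 + 36.6600 + 33.4000 = 380.6600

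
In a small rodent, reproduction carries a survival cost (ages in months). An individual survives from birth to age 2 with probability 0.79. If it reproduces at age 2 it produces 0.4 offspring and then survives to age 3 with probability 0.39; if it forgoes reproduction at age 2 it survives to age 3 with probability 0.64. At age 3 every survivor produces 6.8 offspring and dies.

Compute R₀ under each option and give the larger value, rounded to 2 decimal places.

3.44

breed at age 2: R₀ = 0.79 × (0.4 + 0.39 × 6.8) = 0.79 × 3.0520 = 2.4111
delay to age 3: R₀ = 0.79 × (0.64 × 6.8) = 0.79 × 4.3520 = 3.4381
Higher: delay to age 3 (3.4381).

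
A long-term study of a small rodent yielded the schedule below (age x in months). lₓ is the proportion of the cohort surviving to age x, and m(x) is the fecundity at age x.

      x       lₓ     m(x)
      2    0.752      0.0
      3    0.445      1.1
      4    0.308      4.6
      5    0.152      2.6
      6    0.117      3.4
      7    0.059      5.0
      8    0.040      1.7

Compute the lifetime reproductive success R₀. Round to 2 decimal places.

3.06

R₀ = Σ lₓ m(x):
  age 2: 0.752 × 0.0 = 0.0000
  age 3: 0.445 × 1.1 = 0.4895
  age 4: 0.308 × 4.6 = 1.4168
  age 5: 0.152 × 2.6 = 0.3952
  age 6: 0.117 × 3.4 = 0.3978
  age 7: 0.059 × 5.0 = 0.2950
  age 8: 0.040 × 1.7 = 0.0680
R₀ = 0.0000 + 0.4895 + 1.4168 + 0.3952 + 0.3978 + 0.2950 + 0.0680 = 3.0623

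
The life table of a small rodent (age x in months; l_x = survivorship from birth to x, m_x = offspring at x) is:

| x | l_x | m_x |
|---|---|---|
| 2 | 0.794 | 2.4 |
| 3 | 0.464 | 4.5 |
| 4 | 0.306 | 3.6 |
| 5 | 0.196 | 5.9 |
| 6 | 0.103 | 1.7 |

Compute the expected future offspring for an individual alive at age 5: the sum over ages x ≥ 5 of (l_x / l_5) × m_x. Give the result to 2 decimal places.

6.79

l_5 = 0.196. Conditional survival from age 5 to x is l_x / l_5.
  x=5: (0.196/0.196) × 5.9 = 5.9000
  x=6: (0.103/0.196) × 1.7 = 0.8934
Sum = 5.9000 + 0.8934 = 6.7934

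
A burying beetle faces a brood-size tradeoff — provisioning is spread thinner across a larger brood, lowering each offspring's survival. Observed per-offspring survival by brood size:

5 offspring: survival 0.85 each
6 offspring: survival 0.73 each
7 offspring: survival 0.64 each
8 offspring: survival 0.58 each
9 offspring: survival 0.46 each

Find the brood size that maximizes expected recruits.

Expected recruits = c × s(c):
  c=5: 5 × 0.85 = 4.250
  c=6: 6 × 0.73 = 4.380
  c=7: 7 × 0.64 = 4.480
  c=8: 8 × 0.58 = 4.640
  c=9: 9 × 0.46 = 4.140
Maximum at c = 8 (4.640 recruits).

8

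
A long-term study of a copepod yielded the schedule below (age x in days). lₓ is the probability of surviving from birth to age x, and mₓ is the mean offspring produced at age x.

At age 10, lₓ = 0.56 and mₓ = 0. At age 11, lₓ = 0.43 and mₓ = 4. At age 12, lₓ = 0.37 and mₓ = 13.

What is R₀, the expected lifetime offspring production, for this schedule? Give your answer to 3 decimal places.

R₀ = Σ lₓ mₓ:
  age 10: 0.56 × 0 = 0.0000
  age 11: 0.43 × 4 = 1.7200
  age 12: 0.37 × 13 = 4.8100
R₀ = 0.0000 + 1.7200 + 4.8100 = 6.5300

6.530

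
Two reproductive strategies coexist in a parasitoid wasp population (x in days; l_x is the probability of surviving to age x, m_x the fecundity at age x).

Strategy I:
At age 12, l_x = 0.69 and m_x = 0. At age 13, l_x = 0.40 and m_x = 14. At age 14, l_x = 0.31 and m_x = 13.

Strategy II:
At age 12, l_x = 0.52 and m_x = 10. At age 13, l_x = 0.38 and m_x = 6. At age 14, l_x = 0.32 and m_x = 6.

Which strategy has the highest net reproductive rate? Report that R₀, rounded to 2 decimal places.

Strategy I: R₀ = 0.69×0 + 0.40×14 + 0.31×13 = 9.6300
Strategy II: R₀ = 0.52×10 + 0.38×6 + 0.32×6 = 9.4000
Highest R₀: strategy I with 9.6300.

9.63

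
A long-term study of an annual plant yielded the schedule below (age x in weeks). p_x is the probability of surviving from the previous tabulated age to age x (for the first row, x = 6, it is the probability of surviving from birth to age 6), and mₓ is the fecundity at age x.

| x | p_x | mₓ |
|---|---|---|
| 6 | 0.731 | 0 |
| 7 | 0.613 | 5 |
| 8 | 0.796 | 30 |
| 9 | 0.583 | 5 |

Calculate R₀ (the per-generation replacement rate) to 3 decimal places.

13.981

Survivorship from birth: l_x = p_6·p_7·…·p_x.
  l_6 = 0.73100
  l_7 = 0.44810
  l_8 = 0.35669
  l_9 = 0.20795
R₀ = Σ l_x mₓ:
  age 6: 0.73100 × 0 = 0.0000
  age 7: 0.44810 × 5 = 2.2405
  age 8: 0.35669 × 30 = 10.7007
  age 9: 0.20795 × 5 = 1.0397
R₀ = 0.0000 + 2.2405 + 10.7007 + 1.0397 = 13.9809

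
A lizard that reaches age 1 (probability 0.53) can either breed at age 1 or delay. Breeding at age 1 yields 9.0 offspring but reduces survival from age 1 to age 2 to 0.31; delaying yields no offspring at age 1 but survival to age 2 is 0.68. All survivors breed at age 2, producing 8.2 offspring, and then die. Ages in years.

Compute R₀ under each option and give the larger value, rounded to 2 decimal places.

breed at age 1: R₀ = 0.53 × (9.0 + 0.31 × 8.2) = 0.53 × 11.5420 = 6.1173
delay to age 2: R₀ = 0.53 × (0.68 × 8.2) = 0.53 × 5.5760 = 2.9553
Higher: breed at age 1 (6.1173).

6.12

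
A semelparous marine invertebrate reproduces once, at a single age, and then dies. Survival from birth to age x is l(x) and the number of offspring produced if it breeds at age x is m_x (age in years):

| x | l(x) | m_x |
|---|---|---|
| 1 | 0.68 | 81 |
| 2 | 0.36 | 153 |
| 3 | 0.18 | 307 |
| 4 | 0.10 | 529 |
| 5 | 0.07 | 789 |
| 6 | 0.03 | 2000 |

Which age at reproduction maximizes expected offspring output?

6

Expected offspring if breeding at age x = l(x) × m_x:
  age 1: 0.68 × 81 = 55.080
  age 2: 0.36 × 153 = 55.080
  age 3: 0.18 × 307 = 55.260
  age 4: 0.10 × 529 = 52.900
  age 5: 0.07 × 789 = 55.230
  age 6: 0.03 × 2000 = 60.000
Maximum at age 6 (60.000).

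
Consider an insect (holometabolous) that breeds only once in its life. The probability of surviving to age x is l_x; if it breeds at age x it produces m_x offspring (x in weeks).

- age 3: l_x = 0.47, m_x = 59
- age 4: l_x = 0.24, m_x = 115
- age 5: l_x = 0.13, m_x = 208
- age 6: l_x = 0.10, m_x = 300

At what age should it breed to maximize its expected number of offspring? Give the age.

Expected offspring if breeding at age x = l_x × m_x:
  age 3: 0.47 × 59 = 27.730
  age 4: 0.24 × 115 = 27.600
  age 5: 0.13 × 208 = 27.040
  age 6: 0.10 × 300 = 30.000
Maximum at age 6 (30.000).

6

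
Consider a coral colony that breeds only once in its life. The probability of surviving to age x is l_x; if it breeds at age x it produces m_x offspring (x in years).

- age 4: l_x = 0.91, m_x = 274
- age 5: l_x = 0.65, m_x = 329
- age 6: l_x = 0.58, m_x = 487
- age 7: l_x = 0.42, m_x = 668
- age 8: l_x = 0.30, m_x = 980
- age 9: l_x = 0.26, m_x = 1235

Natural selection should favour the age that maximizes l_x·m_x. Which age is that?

Expected offspring if breeding at age x = l_x × m_x:
  age 4: 0.91 × 274 = 249.340
  age 5: 0.65 × 329 = 213.850
  age 6: 0.58 × 487 = 282.460
  age 7: 0.42 × 668 = 280.560
  age 8: 0.30 × 980 = 294.000
  age 9: 0.26 × 1235 = 321.100
Maximum at age 9 (321.100).

9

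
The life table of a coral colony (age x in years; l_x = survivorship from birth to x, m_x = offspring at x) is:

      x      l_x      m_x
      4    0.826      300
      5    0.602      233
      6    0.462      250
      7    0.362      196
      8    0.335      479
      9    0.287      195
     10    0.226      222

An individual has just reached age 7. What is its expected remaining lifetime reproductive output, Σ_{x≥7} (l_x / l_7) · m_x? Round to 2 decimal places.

l_7 = 0.362. Conditional survival from age 7 to x is l_x / l_7.
  x=7: (0.362/0.362) × 196 = 196.0000
  x=8: (0.335/0.362) × 479 = 443.2735
  x=9: (0.287/0.362) × 195 = 154.5994
  x=10: (0.226/0.362) × 222 = 138.5967
Sum = 196.0000 + 443.2735 + 154.5994 + 138.5967 = 932.4696

932.47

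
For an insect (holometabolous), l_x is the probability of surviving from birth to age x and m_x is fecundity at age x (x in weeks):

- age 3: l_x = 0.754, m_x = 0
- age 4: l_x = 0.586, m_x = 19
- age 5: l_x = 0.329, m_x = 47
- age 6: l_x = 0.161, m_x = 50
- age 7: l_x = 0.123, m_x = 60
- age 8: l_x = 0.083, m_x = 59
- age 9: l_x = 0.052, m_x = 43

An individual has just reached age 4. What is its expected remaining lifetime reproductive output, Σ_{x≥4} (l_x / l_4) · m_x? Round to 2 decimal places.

83.89

l_4 = 0.586. Conditional survival from age 4 to x is l_x / l_4.
  x=4: (0.586/0.586) × 19 = 19.0000
  x=5: (0.329/0.586) × 47 = 26.3874
  x=6: (0.161/0.586) × 50 = 13.7372
  x=7: (0.123/0.586) × 60 = 12.5939
  x=8: (0.083/0.586) × 59 = 8.3567
  x=9: (0.052/0.586) × 43 = 3.8157
Sum = 19.0000 + 26.3874 + 13.7372 + 12.5939 + 8.3567 + 3.8157 = 83.8908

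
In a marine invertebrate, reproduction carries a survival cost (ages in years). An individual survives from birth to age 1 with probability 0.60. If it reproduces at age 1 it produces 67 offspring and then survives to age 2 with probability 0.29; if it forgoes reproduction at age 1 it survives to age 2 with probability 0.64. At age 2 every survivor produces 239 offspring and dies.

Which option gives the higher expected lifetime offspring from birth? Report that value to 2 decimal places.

breed at age 1: R₀ = 0.60 × (67 + 0.29 × 239) = 0.60 × 136.3100 = 81.7860
delay to age 2: R₀ = 0.60 × (0.64 × 239) = 0.60 × 152.9600 = 91.7760
Higher: delay to age 2 (91.7760).

91.78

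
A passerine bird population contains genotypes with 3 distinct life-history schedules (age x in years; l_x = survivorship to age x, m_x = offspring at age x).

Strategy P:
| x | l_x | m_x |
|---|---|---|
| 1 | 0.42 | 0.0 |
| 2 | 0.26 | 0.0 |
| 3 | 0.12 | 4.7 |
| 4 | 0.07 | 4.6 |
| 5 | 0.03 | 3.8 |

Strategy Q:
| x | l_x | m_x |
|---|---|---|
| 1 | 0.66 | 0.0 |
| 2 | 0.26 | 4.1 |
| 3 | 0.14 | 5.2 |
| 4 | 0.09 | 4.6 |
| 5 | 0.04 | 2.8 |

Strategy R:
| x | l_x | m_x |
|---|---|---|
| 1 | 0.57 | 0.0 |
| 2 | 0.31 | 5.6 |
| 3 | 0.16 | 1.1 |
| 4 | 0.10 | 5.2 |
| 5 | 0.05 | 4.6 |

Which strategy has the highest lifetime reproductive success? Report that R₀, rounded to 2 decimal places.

2.66

Strategy P: R₀ = 0.42×0.0 + 0.26×0.0 + 0.12×4.7 + 0.07×4.6 + 0.03×3.8 = 1.0000
Strategy Q: R₀ = 0.66×0.0 + 0.26×4.1 + 0.14×5.2 + 0.09×4.6 + 0.04×2.8 = 2.3200
Strategy R: R₀ = 0.57×0.0 + 0.31×5.6 + 0.16×1.1 + 0.10×5.2 + 0.05×4.6 = 2.6620
Highest R₀: strategy R with 2.6620.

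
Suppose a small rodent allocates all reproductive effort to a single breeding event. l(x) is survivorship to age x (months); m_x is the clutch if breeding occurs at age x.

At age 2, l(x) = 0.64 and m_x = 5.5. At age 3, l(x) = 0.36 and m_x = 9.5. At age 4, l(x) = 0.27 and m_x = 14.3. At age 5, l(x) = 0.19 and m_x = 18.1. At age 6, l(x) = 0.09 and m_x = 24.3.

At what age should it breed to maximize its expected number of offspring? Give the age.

4

Expected offspring if breeding at age x = l(x) × m_x:
  age 2: 0.64 × 5.5 = 3.520
  age 3: 0.36 × 9.5 = 3.420
  age 4: 0.27 × 14.3 = 3.861
  age 5: 0.19 × 18.1 = 3.439
  age 6: 0.09 × 24.3 = 2.187
Maximum at age 4 (3.861).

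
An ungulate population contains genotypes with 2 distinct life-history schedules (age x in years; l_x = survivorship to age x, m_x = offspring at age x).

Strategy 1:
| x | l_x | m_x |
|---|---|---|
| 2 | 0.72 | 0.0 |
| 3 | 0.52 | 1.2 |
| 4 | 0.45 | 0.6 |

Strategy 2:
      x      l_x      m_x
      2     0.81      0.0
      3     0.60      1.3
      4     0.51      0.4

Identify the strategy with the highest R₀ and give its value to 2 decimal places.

Strategy 1: R₀ = 0.72×0.0 + 0.52×1.2 + 0.45×0.6 = 0.8940
Strategy 2: R₀ = 0.81×0.0 + 0.60×1.3 + 0.51×0.4 = 0.9840
Highest R₀: strategy 2 with 0.9840.

0.98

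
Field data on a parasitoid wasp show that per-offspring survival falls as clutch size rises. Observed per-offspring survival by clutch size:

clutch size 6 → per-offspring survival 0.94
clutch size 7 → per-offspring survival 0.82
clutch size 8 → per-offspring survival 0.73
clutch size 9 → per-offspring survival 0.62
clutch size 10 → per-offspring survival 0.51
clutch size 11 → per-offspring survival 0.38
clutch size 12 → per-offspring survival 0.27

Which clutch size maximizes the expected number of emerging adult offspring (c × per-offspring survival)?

Expected emerging adult offspring = c × s(c):
  c=6: 6 × 0.94 = 5.640
  c=7: 7 × 0.82 = 5.740
  c=8: 8 × 0.73 = 5.840
  c=9: 9 × 0.62 = 5.580
  c=10: 10 × 0.51 = 5.100
  c=11: 11 × 0.38 = 4.180
  c=12: 12 × 0.27 = 3.240
Maximum at c = 8 (5.840 emerging adult offspring).

8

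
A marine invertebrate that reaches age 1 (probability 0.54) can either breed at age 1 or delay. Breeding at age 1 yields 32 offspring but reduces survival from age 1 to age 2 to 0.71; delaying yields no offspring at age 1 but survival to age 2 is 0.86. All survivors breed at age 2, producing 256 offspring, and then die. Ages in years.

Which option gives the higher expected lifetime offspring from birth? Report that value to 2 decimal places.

breed at age 1: R₀ = 0.54 × (32 + 0.71 × 256) = 0.54 × 213.7600 = 115.4304
delay to age 2: R₀ = 0.54 × (0.86 × 256) = 0.54 × 220.1600 = 118.8864
Higher: delay to age 2 (118.8864).

118.89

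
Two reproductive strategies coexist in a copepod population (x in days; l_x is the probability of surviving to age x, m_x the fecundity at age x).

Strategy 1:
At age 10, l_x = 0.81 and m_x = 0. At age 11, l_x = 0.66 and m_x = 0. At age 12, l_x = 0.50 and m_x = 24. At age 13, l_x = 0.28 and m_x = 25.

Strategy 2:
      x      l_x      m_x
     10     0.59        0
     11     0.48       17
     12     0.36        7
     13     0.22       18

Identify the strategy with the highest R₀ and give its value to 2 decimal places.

Strategy 1: R₀ = 0.81×0 + 0.66×0 + 0.50×24 + 0.28×25 = 19.0000
Strategy 2: R₀ = 0.59×0 + 0.48×17 + 0.36×7 + 0.22×18 = 14.6400
Highest R₀: strategy 1 with 19.0000.

19.00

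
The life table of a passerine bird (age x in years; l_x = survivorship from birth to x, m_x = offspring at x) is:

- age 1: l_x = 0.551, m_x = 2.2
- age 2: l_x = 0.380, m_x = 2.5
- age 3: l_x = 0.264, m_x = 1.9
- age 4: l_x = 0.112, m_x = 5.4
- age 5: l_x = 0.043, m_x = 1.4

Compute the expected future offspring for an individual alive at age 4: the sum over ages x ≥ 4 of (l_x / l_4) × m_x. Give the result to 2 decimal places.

l_4 = 0.112. Conditional survival from age 4 to x is l_x / l_4.
  x=4: (0.112/0.112) × 5.4 = 5.4000
  x=5: (0.043/0.112) × 1.4 = 0.5375
Sum = 5.4000 + 0.5375 = 5.9375

5.94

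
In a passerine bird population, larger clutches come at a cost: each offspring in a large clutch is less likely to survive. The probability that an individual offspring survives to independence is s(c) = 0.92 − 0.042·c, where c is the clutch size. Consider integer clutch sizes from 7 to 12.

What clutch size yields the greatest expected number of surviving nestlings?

11

Expected surviving nestlings = c × s(c):
  c=7: 7 × 0.626 = 4.382
  c=8: 8 × 0.584 = 4.672
  c=9: 9 × 0.542 = 4.878
  c=10: 10 × 0.500 = 5.000
  c=11: 11 × 0.458 = 5.038
  c=12: 12 × 0.416 = 4.992
Maximum at c = 11 (5.038 surviving nestlings).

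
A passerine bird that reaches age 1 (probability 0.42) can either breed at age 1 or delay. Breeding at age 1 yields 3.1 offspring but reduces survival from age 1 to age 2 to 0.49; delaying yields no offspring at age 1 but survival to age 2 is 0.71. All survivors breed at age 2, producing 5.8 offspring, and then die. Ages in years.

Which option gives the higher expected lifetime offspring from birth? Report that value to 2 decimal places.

breed at age 1: R₀ = 0.42 × (3.1 + 0.49 × 5.8) = 0.42 × 5.9420 = 2.4956
delay to age 2: R₀ = 0.42 × (0.71 × 5.8) = 0.42 × 4.1180 = 1.7296
Higher: breed at age 1 (2.4956).

2.50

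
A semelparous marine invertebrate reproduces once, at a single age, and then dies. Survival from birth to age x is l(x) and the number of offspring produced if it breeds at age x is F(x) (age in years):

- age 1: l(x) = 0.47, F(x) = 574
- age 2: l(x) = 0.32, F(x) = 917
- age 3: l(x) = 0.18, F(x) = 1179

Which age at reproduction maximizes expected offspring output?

Expected offspring if breeding at age x = l(x) × F(x):
  age 1: 0.47 × 574 = 269.780
  age 2: 0.32 × 917 = 293.440
  age 3: 0.18 × 1179 = 212.220
Maximum at age 2 (293.440).

2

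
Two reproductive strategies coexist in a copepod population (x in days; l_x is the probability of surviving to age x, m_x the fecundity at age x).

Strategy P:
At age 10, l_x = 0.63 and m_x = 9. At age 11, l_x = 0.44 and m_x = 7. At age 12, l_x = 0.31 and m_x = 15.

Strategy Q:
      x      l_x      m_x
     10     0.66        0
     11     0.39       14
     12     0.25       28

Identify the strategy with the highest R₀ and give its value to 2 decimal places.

13.40

Strategy P: R₀ = 0.63×9 + 0.44×7 + 0.31×15 = 13.4000
Strategy Q: R₀ = 0.66×0 + 0.39×14 + 0.25×28 = 12.4600
Highest R₀: strategy P with 13.4000.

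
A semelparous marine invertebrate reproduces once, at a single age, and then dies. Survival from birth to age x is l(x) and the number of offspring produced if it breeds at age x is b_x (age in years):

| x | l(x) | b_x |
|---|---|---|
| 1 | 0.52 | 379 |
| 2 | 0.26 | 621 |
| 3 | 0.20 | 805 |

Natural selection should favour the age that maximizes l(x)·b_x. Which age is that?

1

Expected offspring if breeding at age x = l(x) × b_x:
  age 1: 0.52 × 379 = 197.080
  age 2: 0.26 × 621 = 161.460
  age 3: 0.20 × 805 = 161.000
Maximum at age 1 (197.080).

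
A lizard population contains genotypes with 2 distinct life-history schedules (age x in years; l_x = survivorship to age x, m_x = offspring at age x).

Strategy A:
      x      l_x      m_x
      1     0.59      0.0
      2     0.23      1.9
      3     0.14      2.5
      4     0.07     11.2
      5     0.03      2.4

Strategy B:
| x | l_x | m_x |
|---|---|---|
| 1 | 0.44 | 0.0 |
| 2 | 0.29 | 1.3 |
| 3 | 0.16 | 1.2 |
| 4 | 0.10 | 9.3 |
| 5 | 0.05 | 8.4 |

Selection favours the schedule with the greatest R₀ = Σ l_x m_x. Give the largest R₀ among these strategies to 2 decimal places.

Strategy A: R₀ = 0.59×0.0 + 0.23×1.9 + 0.14×2.5 + 0.07×11.2 + 0.03×2.4 = 1.6430
Strategy B: R₀ = 0.44×0.0 + 0.29×1.3 + 0.16×1.2 + 0.10×9.3 + 0.05×8.4 = 1.9190
Highest R₀: strategy B with 1.9190.

1.92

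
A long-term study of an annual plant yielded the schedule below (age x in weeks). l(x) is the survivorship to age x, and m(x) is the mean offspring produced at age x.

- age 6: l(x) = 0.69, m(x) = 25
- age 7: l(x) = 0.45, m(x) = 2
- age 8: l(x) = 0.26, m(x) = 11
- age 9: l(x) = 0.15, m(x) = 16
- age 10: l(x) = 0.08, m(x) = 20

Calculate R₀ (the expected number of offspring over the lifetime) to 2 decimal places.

25.01

R₀ = Σ l(x) m(x):
  age 6: 0.69 × 25 = 17.2500
  age 7: 0.45 × 2 = 0.9000
  age 8: 0.26 × 11 = 2.8600
  age 9: 0.15 × 16 = 2.4000
  age 10: 0.08 × 20 = 1.6000
R₀ = 17.2500 + 0.9000 + 2.8600 + 2.4000 + 1.6000 = 25.0100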